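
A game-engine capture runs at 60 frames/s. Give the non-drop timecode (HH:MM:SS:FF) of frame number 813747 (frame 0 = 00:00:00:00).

03:46:02:27

813747 ÷ 60 = 13562 full seconds, remainder 27 frames.
13562 s = 3 h 46 min 2 s.
Timecode: 03:46:02:27.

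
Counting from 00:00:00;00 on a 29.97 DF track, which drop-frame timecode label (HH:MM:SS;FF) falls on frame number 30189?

Ten DF minutes hold 17982 frames, so frame 30189 lies in block 1 (frames 17982–35963) with 12207 frames into that block.
The block's first minute is 1800 frames and the rest 1798 each; 12207 frames reaches minute 6, so 1 × 18 + 6 × 2 = 30 labels have been skipped so far.
Adding those back, label number 30189 + 30 = 30219 at 30 labels/s is 1007 s + 9 f = 0 h 16 min 47 s frame 9, i.e. 00:16:47;09.

00:16:47;09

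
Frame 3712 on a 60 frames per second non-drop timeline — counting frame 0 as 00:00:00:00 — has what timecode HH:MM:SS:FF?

00:01:01:52

3712 ÷ 60 = 61 full seconds, remainder 52 frames.
61 s = 0 h 1 min 1 s.
Timecode: 00:01:01:52.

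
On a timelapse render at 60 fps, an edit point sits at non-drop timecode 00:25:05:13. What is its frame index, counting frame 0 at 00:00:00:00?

Total seconds to the label: (0 × 3600 + 25 × 60 + 5) = 1505.
Frame index = 1505 × 60 + 13 = 90313.

90313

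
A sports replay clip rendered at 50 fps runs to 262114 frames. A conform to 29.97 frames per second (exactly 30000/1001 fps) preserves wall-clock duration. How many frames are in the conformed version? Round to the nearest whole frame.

157111 frames

Frames at target rate = 262114 × (30000/1001) / (50) = 157268400/1001 ≈ 157111.289.
Nearest whole frame: 157111.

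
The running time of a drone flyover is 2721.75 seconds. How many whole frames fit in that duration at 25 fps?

68043 frames

Frames = 2721.75 × 25 = 272175/4 ≈ 68043.7500.
Complete frames: 68043.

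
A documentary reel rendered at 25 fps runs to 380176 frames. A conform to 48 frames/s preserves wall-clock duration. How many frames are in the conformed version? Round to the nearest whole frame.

Frames at target rate = 380176 × (48) / (25) = 18248448/25 ≈ 729937.920.
Nearest whole frame: 729938.

729938 frames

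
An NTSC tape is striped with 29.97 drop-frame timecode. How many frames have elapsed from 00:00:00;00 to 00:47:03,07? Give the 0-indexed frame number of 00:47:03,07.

Complete 10-minute blocks: 4, each 17982 frames → 71928.
Remaining 7 whole minutes in the current block: 1800 + 6 × 1798 = 12588 frames.
Within the current minute: 3 × 30 + 7 − 2 = 95 (labels ;00/;01 skipped at this minute). Total = 71928 + 12588 + 95 = 84611.

84611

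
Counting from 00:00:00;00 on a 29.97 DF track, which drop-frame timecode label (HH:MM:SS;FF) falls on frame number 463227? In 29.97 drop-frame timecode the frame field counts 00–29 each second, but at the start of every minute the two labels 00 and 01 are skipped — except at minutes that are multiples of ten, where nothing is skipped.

04:17:36;11

Ten DF minutes hold 17982 frames, so frame 463227 lies in block 25 (frames 449550–467531) with 13677 frames into that block.
The block's first minute is 1800 frames and the rest 1798 each; 13677 frames reaches minute 7, so 25 × 18 + 7 × 2 = 464 labels have been skipped so far.
Adding those back, label number 463227 + 464 = 463691 at 30 labels/s is 15456 s + 11 f = 4 h 17 min 36 s frame 11, i.e. 04:17:36;11.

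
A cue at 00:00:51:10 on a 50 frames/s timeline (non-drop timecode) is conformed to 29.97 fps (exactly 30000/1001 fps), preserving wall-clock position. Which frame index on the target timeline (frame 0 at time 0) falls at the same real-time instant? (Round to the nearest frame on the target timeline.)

Source frame index: (0×3600 + 0×60 + 51) × 50 + 10 = 2560.
Real time: 2560 / (50) = 256/5 s.
Target frame: (256/5) × (30000/1001) = 1536000/1001 ≈ 1534.466 → 1534.

frame 1534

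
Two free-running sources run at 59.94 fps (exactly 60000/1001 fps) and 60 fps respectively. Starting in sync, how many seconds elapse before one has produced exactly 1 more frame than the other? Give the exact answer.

The gap grows by |60 − 60000/1001| = 60/1001 frames per second.
Time for a 1-frame gap: 1 ÷ (60/1001) = 1001/60 s.

1001/60 seconds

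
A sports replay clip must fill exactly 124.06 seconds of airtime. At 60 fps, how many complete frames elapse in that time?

7443 frames

Frames = 124.06 × 60 = 37218/5 ≈ 7443.6000.
Complete frames: 7443.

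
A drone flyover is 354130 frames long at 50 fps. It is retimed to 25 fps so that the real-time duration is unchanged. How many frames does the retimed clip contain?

Target frames = source frames × (target rate / source rate) = 354130 × (25)/(50) = 354130 × 1/2 = 177065.

177065 frames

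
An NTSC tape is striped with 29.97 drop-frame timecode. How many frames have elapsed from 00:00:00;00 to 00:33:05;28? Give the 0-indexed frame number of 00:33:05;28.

59518

As if non-drop at 30 labels/s: (0 × 3600 + 33 × 60 + 5) × 30 + 28 = 59578.
Minute boundaries passed: 33; those not divisible by 10: 33 − 3 = 30; dropped labels = 2 × 30 = 60.
Actual frame index = 59578 − 60 = 59518.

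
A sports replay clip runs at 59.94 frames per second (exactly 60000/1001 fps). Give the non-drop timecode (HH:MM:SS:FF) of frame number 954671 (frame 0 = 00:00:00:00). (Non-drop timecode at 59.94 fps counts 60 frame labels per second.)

954671 ÷ 60 = 15911 full seconds, remainder 11 frames.
15911 s = 4 h 25 min 11 s.
Timecode: 04:25:11:11.

04:25:11:11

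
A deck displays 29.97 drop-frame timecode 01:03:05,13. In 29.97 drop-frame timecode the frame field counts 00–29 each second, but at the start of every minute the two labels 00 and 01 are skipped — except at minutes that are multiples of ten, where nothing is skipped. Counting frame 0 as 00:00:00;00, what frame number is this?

113449

As if non-drop at 30 labels/s: (1 × 3600 + 3 × 60 + 5) × 30 + 13 = 113563.
Minute boundaries passed: 63; those not divisible by 10: 63 − 6 = 57; dropped labels = 2 × 57 = 114.
Actual frame index = 113563 − 114 = 113449.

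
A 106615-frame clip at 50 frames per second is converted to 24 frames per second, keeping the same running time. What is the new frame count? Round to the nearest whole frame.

Frames at target rate = 106615 × (24) / (50) = 255876/5 ≈ 51175.200.
Nearest whole frame: 51175.

51175 frames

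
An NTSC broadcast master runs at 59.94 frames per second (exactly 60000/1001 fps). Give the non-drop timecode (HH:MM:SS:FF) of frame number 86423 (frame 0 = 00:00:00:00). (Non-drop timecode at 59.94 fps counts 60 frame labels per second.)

86423 ÷ 60 = 1440 full seconds, remainder 23 frames.
1440 s = 0 h 24 min 0 s.
Timecode: 00:24:00:23.

00:24:00:23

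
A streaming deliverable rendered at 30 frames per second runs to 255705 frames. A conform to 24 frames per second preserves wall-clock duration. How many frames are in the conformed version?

204564 frames

Target frames = source frames × (target rate / source rate) = 255705 × (24)/(30) = 255705 × 4/5 = 204564.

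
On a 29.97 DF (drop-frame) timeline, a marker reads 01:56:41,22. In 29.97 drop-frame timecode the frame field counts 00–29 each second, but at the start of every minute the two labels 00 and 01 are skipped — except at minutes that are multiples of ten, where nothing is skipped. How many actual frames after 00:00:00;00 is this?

As if non-drop at 30 labels/s: (1 × 3600 + 56 × 60 + 41) × 30 + 22 = 210052.
Minute boundaries passed: 116; those not divisible by 10: 116 − 11 = 105; dropped labels = 2 × 105 = 210.
Actual frame index = 210052 − 210 = 209842.

209842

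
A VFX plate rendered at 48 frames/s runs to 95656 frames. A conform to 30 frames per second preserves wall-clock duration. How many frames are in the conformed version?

Target frames = source frames × (target rate / source rate) = 95656 × (30)/(48) = 95656 × 5/8 = 59785.

59785 frames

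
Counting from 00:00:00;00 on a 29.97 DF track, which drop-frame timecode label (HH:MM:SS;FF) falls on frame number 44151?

00:24:33;05

Ten DF minutes hold 17982 frames, so frame 44151 lies in block 2 (frames 35964–53945) with 8187 frames into that block.
The block's first minute is 1800 frames and the rest 1798 each; 8187 frames reaches minute 4, so 2 × 18 + 4 × 2 = 44 labels have been skipped so far.
Adding those back, label number 44151 + 44 = 44195 at 30 labels/s is 1473 s + 5 f = 0 h 24 min 33 s frame 5, i.e. 00:24:33;05.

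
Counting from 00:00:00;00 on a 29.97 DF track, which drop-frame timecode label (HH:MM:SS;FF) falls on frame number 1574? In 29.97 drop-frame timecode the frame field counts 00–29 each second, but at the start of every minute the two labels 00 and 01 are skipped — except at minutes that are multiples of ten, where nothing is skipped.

Ten DF minutes hold 17982 frames, so frame 1574 lies in block 0 (frames 0–17981) with 1574 frames into that block.
The block's first minute is 1800 frames and the rest 1798 each; 1574 frames reaches minute 0, so 0 × 18 + 0 × 2 = 0 labels have been skipped so far.
Adding those back, label number 1574 + 0 = 1574 at 30 labels/s is 52 s + 14 f = 0 h 0 min 52 s frame 14, i.e. 00:00:52;14.

00:00:52;14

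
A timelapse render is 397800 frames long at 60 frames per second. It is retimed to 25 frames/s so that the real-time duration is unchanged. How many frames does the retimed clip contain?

Target frames = source frames × (target rate / source rate) = 397800 × (25)/(60) = 397800 × 5/12 = 165750.

165750 frames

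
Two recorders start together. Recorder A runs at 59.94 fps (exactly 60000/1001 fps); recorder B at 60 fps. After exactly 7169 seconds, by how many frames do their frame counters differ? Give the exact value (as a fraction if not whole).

A emits 60000/1001 × 7169 = 430140000/1001 frames; B emits 60 × 7169 = 430140.
Difference = 430140/1001 frames (≈ 429.7103); B is ahead of A.

430140/1001 frames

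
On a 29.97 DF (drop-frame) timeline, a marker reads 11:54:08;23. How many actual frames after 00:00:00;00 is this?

1284177

Complete 10-minute blocks: 71, each 17982 frames → 1276722.
Remaining 4 whole minutes in the current block: 1800 + 3 × 1798 = 7194 frames.
Within the current minute: 8 × 30 + 23 − 2 = 261 (labels ;00/;01 skipped at this minute). Total = 1276722 + 7194 + 261 = 1284177.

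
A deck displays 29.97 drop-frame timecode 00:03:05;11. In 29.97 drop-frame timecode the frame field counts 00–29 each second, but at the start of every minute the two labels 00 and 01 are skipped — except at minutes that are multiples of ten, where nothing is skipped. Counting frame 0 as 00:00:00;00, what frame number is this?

5555

Complete 10-minute blocks: 0, each 17982 frames → 0.
Remaining 3 whole minutes in the current block: 1800 + 2 × 1798 = 5396 frames.
Within the current minute: 5 × 30 + 11 − 2 = 159 (labels ;00/;01 skipped at this minute). Total = 0 + 5396 + 159 = 5555.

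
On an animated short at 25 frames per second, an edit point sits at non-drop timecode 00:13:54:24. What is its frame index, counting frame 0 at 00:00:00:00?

Total seconds to the label: (0 × 3600 + 13 × 60 + 54) = 834.
Frame index = 834 × 25 + 24 = 20874.

20874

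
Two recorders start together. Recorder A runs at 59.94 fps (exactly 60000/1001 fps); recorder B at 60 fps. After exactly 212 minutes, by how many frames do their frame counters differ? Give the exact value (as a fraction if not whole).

212 min = 12720 s.
A emits 60000/1001 × 12720 = 763200000/1001 frames; B emits 60 × 12720 = 763200.
Difference = 763200/1001 frames (≈ 762.4376); B is ahead of A.

763200/1001 frames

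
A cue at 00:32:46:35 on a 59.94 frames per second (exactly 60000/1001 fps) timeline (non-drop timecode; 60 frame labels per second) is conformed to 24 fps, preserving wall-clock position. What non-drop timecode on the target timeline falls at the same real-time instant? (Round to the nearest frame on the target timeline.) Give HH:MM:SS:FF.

00:32:48:13

Source frame index: (0×3600 + 32×60 + 46) × 60 + 35 = 117995.
Real time: 117995 / (60000/1001) = 23622599/12000 s.
Target frame: (23622599/12000) × (24) = 23622599/500 ≈ 47245.198 → 47245.
At 24 labels/s: frame 47245 → 00:32:48:13.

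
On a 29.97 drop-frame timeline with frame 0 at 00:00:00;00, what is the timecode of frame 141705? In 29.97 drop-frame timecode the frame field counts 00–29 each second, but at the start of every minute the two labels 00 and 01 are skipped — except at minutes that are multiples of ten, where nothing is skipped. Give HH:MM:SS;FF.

01:18:48;07

Each 10-minute DF block holds 10 × 60 × 30 − 9 × 2 = 17982 frames. 141705 ÷ 17982 → 7 full blocks, remainder 15831.
Within the partial block the first minute is 1800 frames and each further minute 1798, so 8 further minute boundaries passed. Total skipped labels = 18 × 7 + 2 × 8 = 142.
Non-drop label index = 141705 + 142 = 141847; at 30 labels/s that is 01:18:48:07, i.e. DF 01:18:48;07.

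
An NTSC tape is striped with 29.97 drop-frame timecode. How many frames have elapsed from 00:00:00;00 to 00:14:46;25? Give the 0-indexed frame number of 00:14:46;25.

Complete 10-minute blocks: 1, each 17982 frames → 17982.
Remaining 4 whole minutes in the current block: 1800 + 3 × 1798 = 7194 frames.
Within the current minute: 46 × 30 + 25 − 2 = 1403 (labels ;00/;01 skipped at this minute). Total = 17982 + 7194 + 1403 = 26579.

26579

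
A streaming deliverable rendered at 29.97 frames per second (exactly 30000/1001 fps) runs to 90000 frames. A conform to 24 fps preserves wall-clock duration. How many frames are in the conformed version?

72072 frames

Target frames = source frames × (target rate / source rate) = 90000 × (24)/(30000/1001) = 90000 × 1001/1250 = 72072.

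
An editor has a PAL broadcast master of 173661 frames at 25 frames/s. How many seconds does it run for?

6946.44 seconds

Running time = 173661 / (25) = 6946.44 s.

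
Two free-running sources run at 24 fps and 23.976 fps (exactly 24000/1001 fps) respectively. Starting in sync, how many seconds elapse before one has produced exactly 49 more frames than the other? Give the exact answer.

49049/24 seconds

The gap grows by |24000/1001 − 24| = 24/1001 frames per second.
Time for a 49-frame gap: 49 ÷ (24/1001) = 49049/24 s.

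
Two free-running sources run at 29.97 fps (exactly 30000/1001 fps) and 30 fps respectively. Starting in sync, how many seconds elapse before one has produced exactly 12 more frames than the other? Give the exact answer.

400.4 seconds

The gap grows by |30 − 30000/1001| = 30/1001 frames per second.
Time for a 12-frame gap: 12 ÷ (30/1001) = 400.4 s.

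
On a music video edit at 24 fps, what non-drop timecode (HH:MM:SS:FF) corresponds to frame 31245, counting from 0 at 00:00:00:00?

00:21:41:21

31245 ÷ 24 = 1301 full seconds, remainder 21 frames.
1301 s = 0 h 21 min 41 s.
Timecode: 00:21:41:21.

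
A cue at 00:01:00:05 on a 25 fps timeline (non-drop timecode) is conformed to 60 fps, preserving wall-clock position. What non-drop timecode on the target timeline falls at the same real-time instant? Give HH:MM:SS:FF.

00:01:00:12

Source frame index: (0×3600 + 1×60 + 0) × 25 + 5 = 1505.
Real time: 1505 / (25) = 301/5 s.
Target frame: (301/5) × (60) = 3612.
At 60 labels/s: frame 3612 → 00:01:00:12.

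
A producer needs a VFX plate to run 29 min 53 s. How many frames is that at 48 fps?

86064 frames

29 min 53 s = 1793 s.
Frames = 1793 × 48 = 86064.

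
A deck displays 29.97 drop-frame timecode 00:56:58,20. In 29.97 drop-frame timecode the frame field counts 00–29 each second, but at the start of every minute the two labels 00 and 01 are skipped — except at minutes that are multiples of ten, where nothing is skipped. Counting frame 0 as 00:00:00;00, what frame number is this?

Complete 10-minute blocks: 5, each 17982 frames → 89910.
Remaining 6 whole minutes in the current block: 1800 + 5 × 1798 = 10790 frames.
Within the current minute: 58 × 30 + 20 − 2 = 1758 (labels ;00/;01 skipped at this minute). Total = 89910 + 10790 + 1758 = 102458.

102458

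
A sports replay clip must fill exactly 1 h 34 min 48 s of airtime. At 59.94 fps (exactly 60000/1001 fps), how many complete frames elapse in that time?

340939 frames

1 h 34 min 48 s = 5688 s.
Frames = 5688 × 60000/1001 = 341280000/1001 ≈ 340939.0609.
Complete frames: 340939.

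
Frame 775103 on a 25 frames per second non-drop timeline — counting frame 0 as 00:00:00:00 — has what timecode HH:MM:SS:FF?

08:36:44:03

775103 ÷ 25 = 31004 full seconds, remainder 3 frames.
31004 s = 8 h 36 min 44 s.
Timecode: 08:36:44:03.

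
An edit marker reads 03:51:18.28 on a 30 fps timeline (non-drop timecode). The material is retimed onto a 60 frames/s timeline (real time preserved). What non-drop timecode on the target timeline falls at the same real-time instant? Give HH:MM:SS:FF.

03:51:18:56

Source frame index: (3×3600 + 51×60 + 18) × 30 + 28 = 416368.
Real time: 416368 / (30) = 208184/15 s.
Target frame: (208184/15) × (60) = 832736.
At 60 labels/s: frame 832736 → 03:51:18:56.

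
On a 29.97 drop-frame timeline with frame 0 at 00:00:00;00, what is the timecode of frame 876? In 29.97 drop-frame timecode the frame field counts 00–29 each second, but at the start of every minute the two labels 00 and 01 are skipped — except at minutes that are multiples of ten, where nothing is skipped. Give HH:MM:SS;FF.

Each 10-minute DF block holds 10 × 60 × 30 − 9 × 2 = 17982 frames. 876 ÷ 17982 → 0 full blocks, remainder 876.
Within the partial block the first minute is 1800 frames and each further minute 1798, so 0 further minute boundaries passed. Total skipped labels = 18 × 0 + 2 × 0 = 0.
Non-drop label index = 876 + 0 = 876; at 30 labels/s that is 00:00:29:06, i.e. DF 00:00:29;06.

00:00:29;06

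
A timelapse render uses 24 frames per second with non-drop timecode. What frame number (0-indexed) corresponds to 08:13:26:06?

Total seconds to the label: (8 × 3600 + 13 × 60 + 26) = 29606.
Frame index = 29606 × 24 + 6 = 710550.

710550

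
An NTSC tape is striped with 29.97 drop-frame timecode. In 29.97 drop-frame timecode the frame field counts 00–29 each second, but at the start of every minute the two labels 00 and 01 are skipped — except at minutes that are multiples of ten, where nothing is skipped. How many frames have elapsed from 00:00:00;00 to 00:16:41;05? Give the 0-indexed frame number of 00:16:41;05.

As if non-drop at 30 labels/s: (0 × 3600 + 16 × 60 + 41) × 30 + 5 = 30035.
Minute boundaries passed: 16; those not divisible by 10: 16 − 1 = 15; dropped labels = 2 × 15 = 30.
Actual frame index = 30035 − 30 = 30005.

30005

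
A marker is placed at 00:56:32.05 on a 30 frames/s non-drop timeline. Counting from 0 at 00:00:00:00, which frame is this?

Total seconds to the label: (0 × 3600 + 56 × 60 + 32) = 3392.
Frame index = 3392 × 30 + 5 = 101765.

frame 101765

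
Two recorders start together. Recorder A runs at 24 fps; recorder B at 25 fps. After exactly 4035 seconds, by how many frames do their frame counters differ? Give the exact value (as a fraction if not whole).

4035 frames

A emits 24 × 4035 = 96840 frames; B emits 25 × 4035 = 100875.
Difference = 4035 frames; B is ahead of A.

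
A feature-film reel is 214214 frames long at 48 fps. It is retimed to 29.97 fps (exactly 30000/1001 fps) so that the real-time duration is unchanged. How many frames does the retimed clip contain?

133750 frames

Target frames = source frames × (target rate / source rate) = 214214 × (30000/1001)/(48) = 214214 × 625/1001 = 133750.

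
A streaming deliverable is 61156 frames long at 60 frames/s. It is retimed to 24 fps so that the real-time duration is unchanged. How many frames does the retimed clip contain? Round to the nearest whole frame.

Frames at target rate = 61156 × (24) / (60) = 122312/5 ≈ 24462.400.
Nearest whole frame: 24462.

24462 frames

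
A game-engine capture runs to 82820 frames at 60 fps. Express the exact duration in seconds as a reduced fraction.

4141/3 seconds

Running time = 82820 ÷ (60) = 82820 × 1/60 = 4141/3 s.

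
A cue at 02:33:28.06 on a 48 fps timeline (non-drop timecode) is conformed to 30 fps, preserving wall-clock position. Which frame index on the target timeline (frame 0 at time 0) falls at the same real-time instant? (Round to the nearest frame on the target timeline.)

frame 276244

Source frame index: (2×3600 + 33×60 + 28) × 48 + 6 = 441990.
Real time: 441990 / (48) = 73665/8 s.
Target frame: (73665/8) × (30) = 1104975/4 ≈ 276243.750 → 276244.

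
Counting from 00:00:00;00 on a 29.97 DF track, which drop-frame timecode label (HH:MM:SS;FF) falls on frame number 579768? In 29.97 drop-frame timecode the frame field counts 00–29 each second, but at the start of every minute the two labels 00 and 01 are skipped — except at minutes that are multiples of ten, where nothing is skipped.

Ten DF minutes hold 17982 frames, so frame 579768 lies in block 32 (frames 575424–593405) with 4344 frames into that block.
The block's first minute is 1800 frames and the rest 1798 each; 4344 frames reaches minute 2, so 32 × 18 + 2 × 2 = 580 labels have been skipped so far.
Adding those back, label number 579768 + 580 = 580348 at 30 labels/s is 19344 s + 28 f = 5 h 22 min 24 s frame 28, i.e. 05:22:24;28.

05:22:24;28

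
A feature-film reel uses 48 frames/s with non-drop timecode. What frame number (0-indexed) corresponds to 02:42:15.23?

frame 467303

Total seconds to the label: (2 × 3600 + 42 × 60 + 15) = 9735.
Frame index = 9735 × 48 + 23 = 467303.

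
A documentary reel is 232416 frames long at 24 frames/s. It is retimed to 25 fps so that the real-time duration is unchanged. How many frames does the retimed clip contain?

Target frames = source frames × (target rate / source rate) = 232416 × (25)/(24) = 232416 × 25/24 = 242100.

242100 frames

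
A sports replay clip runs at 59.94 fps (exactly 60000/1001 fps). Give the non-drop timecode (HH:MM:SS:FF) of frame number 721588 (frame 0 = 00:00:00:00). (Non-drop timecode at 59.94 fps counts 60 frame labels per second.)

721588 ÷ 60 = 12026 full seconds, remainder 28 frames.
12026 s = 3 h 20 min 26 s.
Timecode: 03:20:26:28.

03:20:26:28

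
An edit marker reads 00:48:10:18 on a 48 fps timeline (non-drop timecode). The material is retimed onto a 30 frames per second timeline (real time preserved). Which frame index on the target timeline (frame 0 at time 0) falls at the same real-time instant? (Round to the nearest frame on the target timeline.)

Source frame index: (0×3600 + 48×60 + 10) × 48 + 18 = 138738.
Real time: 138738 / (48) = 23123/8 s.
Target frame: (23123/8) × (30) = 346845/4 ≈ 86711.250 → 86711.

frame 86711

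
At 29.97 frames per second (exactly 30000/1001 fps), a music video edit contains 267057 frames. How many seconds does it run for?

Running time = 267057 / (30000/1001) = 8910.8019 s.

8910.8019 seconds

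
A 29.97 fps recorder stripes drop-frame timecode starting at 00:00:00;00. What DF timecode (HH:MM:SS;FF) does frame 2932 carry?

Ten DF minutes hold 17982 frames, so frame 2932 lies in block 0 (frames 0–17981) with 2932 frames into that block.
The block's first minute is 1800 frames and the rest 1798 each; 2932 frames reaches minute 1, so 0 × 18 + 1 × 2 = 2 labels have been skipped so far.
Adding those back, label number 2932 + 2 = 2934 at 30 labels/s is 97 s + 24 f = 0 h 1 min 37 s frame 24, i.e. 00:01:37;24.

00:01:37;24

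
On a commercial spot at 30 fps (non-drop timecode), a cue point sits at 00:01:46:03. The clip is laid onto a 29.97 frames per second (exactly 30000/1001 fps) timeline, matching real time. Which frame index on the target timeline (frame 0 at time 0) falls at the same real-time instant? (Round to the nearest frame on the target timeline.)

Source frame index: (0×3600 + 1×60 + 46) × 30 + 3 = 3183.
Real time: 3183 / (30) = 1061/10 s.
Target frame: (1061/10) × (30000/1001) = 3183000/1001 ≈ 3179.820 → 3180.

frame 3180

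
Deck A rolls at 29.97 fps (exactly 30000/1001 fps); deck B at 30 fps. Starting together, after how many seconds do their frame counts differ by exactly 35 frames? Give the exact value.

7007/6 seconds

The gap grows by |30 − 30000/1001| = 30/1001 frames per second.
Time for a 35-frame gap: 35 ÷ (30/1001) = 7007/6 s.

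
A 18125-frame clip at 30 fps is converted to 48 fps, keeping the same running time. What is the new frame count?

Target frames = source frames × (target rate / source rate) = 18125 × (48)/(30) = 18125 × 8/5 = 29000.

29000 frames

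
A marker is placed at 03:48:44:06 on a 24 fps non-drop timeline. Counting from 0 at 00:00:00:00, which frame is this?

Total seconds to the label: (3 × 3600 + 48 × 60 + 44) = 13724.
Frame index = 13724 × 24 + 6 = 329382.

329382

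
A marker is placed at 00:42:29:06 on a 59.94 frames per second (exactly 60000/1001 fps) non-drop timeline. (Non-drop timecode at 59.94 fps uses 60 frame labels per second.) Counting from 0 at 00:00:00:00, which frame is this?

Total seconds to the label: (0 × 3600 + 42 × 60 + 29) = 2549.
Frame index = 2549 × 60 + 6 = 152946.

152946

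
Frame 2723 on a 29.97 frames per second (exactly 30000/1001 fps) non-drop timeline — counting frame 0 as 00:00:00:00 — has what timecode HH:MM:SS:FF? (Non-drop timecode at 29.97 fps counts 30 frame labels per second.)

2723 ÷ 30 = 90 full seconds, remainder 23 frames.
90 s = 0 h 1 min 30 s.
Timecode: 00:01:30:23.

00:01:30:23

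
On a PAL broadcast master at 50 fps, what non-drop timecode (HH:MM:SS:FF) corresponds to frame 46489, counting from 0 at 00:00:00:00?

46489 ÷ 50 = 929 full seconds, remainder 39 frames.
929 s = 0 h 15 min 29 s.
Timecode: 00:15:29:39.

00:15:29:39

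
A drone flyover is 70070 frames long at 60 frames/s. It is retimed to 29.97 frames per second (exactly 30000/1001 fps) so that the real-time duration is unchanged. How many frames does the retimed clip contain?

Target frames = source frames × (target rate / source rate) = 70070 × (30000/1001)/(60) = 70070 × 500/1001 = 35000.

35000 frames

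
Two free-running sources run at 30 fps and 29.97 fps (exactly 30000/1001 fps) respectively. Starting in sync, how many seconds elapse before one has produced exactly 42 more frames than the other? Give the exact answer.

1401.4 seconds

The gap grows by |30000/1001 − 30| = 30/1001 frames per second.
Time for a 42-frame gap: 42 ÷ (30/1001) = 1401.4 s.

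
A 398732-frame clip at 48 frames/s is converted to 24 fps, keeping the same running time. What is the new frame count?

199366 frames

Target frames = source frames × (target rate / source rate) = 398732 × (24)/(48) = 398732 × 1/2 = 199366.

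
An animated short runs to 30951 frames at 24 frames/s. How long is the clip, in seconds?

Running time = 30951 / (24) = 1289.625 s.

1289.625 seconds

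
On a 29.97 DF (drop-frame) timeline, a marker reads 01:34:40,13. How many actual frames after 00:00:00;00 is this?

Complete 10-minute blocks: 9, each 17982 frames → 161838.
Remaining 4 whole minutes in the current block: 1800 + 3 × 1798 = 7194 frames.
Within the current minute: 40 × 30 + 13 − 2 = 1211 (labels ;00/;01 skipped at this minute). Total = 161838 + 7194 + 1211 = 170243.

170243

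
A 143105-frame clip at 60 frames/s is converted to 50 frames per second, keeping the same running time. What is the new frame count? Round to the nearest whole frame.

119254 frames

Frames at target rate = 143105 × (50) / (60) = 715525/6 ≈ 119254.167.
Nearest whole frame: 119254.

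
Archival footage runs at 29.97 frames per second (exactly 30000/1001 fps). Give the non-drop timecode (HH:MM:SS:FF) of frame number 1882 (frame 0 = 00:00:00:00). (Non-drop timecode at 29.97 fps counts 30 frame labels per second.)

00:01:02:22

1882 ÷ 30 = 62 full seconds, remainder 22 frames.
62 s = 0 h 1 min 2 s.
Timecode: 00:01:02:22.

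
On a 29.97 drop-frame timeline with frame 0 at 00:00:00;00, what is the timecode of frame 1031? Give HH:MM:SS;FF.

Ten DF minutes hold 17982 frames, so frame 1031 lies in block 0 (frames 0–17981) with 1031 frames into that block.
The block's first minute is 1800 frames and the rest 1798 each; 1031 frames reaches minute 0, so 0 × 18 + 0 × 2 = 0 labels have been skipped so far.
Adding those back, label number 1031 + 0 = 1031 at 30 labels/s is 34 s + 11 f = 0 h 0 min 34 s frame 11, i.e. 00:00:34;11.

00:00:34;11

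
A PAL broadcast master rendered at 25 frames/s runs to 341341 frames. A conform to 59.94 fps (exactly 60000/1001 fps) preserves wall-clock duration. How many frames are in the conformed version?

818400 frames

Target frames = source frames × (target rate / source rate) = 341341 × (60000/1001)/(25) = 341341 × 2400/1001 = 818400.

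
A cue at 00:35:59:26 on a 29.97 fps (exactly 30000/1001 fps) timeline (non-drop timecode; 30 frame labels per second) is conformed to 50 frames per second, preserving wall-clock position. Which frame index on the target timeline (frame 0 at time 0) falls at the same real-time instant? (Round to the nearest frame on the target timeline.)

frame 108101

Source frame index: (0×3600 + 35×60 + 59) × 30 + 26 = 64796.
Real time: 64796 / (30000/1001) = 16215199/7500 s.
Target frame: (16215199/7500) × (50) = 16215199/150 ≈ 108101.327 → 108101.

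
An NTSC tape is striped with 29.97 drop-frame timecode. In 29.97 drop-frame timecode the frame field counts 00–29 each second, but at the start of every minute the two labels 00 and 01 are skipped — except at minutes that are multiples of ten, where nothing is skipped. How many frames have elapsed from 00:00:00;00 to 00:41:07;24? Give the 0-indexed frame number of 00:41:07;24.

73960

Complete 10-minute blocks: 4, each 17982 frames → 71928.
Remaining 1 whole minute in the current block: 1800 + 0 × 1798 = 1800 frames.
Within the current minute: 7 × 30 + 24 − 2 = 232 (labels ;00/;01 skipped at this minute). Total = 71928 + 1800 + 232 = 73960.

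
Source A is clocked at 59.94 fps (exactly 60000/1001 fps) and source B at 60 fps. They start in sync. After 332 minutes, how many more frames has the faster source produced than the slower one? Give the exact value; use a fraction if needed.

332 min = 19920 s.
A emits 60000/1001 × 19920 = 1195200000/1001 frames; B emits 60 × 19920 = 1195200.
Difference = 1195200/1001 frames (≈ 1194.0060); B is ahead of A.

1195200/1001 frames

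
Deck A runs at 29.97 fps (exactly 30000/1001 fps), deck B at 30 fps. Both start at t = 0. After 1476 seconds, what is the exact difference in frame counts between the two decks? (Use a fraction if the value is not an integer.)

44280/1001 frames

A emits 30000/1001 × 1476 = 44280000/1001 frames; B emits 30 × 1476 = 44280.
Difference = 44280/1001 frames (≈ 44.2358); B is ahead of A.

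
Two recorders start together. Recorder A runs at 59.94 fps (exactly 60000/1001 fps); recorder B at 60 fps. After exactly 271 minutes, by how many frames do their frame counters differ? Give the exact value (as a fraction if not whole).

271 min = 16260 s.
A emits 60000/1001 × 16260 = 975600000/1001 frames; B emits 60 × 16260 = 975600.
Difference = 975600/1001 frames (≈ 974.6254); B is ahead of A.

975600/1001 frames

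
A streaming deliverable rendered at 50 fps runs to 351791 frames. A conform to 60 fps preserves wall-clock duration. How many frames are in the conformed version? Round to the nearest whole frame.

Frames at target rate = 351791 × (60) / (50) = 2110746/5 ≈ 422149.200.
Nearest whole frame: 422149.

422149 frames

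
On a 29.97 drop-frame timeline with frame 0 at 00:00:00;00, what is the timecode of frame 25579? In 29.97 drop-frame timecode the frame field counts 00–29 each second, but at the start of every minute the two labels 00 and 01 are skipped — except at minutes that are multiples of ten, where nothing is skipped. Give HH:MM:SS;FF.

Each 10-minute DF block holds 10 × 60 × 30 − 9 × 2 = 17982 frames. 25579 ÷ 17982 → 1 full block, remainder 7597.
Within the partial block the first minute is 1800 frames and each further minute 1798, so 4 further minute boundaries passed. Total skipped labels = 18 × 1 + 2 × 4 = 26.
Non-drop label index = 25579 + 26 = 25605; at 30 labels/s that is 00:14:13:15, i.e. DF 00:14:13;15.

00:14:13;15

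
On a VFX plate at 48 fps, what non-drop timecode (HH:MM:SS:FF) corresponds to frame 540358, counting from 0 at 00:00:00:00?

540358 ÷ 48 = 11257 full seconds, remainder 22 frames.
11257 s = 3 h 7 min 37 s.
Timecode: 03:07:37:22.

03:07:37:22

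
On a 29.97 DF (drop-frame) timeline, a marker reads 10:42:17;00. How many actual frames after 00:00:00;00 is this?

1154954

Complete 10-minute blocks: 64, each 17982 frames → 1150848.
Remaining 2 whole minutes in the current block: 1800 + 1 × 1798 = 3598 frames.
Within the current minute: 17 × 30 + 0 − 2 = 508 (labels ;00/;01 skipped at this minute). Total = 1150848 + 3598 + 508 = 1154954.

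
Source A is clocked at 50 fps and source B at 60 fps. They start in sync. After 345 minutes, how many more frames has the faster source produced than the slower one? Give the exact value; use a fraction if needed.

207000 frames

345 min = 20700 s.
A emits 50 × 20700 = 1035000 frames; B emits 60 × 20700 = 1242000.
Difference = 207000 frames; B is ahead of A.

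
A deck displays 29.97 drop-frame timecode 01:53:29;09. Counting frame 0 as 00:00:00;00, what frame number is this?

204075

As if non-drop at 30 labels/s: (1 × 3600 + 53 × 60 + 29) × 30 + 9 = 204279.
Minute boundaries passed: 113; those not divisible by 10: 113 − 11 = 102; dropped labels = 2 × 102 = 204.
Actual frame index = 204279 − 204 = 204075.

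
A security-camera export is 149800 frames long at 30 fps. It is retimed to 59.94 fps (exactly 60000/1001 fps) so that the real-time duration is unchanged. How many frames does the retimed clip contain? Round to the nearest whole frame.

299301 frames

Frames at target rate = 149800 × (60000/1001) / (30) = 42800000/143 ≈ 299300.699.
Nearest whole frame: 299301.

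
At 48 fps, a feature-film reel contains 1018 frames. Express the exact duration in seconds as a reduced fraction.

509/24 seconds

Running time = 1018 ÷ (48) = 1018 × 1/48 = 509/24 s.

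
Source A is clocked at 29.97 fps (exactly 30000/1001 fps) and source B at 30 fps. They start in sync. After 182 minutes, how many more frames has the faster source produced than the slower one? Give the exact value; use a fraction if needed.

3600/11 frames

182 min = 10920 s.
A emits 30000/1001 × 10920 = 3600000/11 frames; B emits 30 × 10920 = 327600.
Difference = 3600/11 frames (≈ 327.2727); B is ahead of A.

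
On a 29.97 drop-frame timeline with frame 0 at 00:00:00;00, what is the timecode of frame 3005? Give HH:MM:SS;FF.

00:01:40;07

Ten DF minutes hold 17982 frames, so frame 3005 lies in block 0 (frames 0–17981) with 3005 frames into that block.
The block's first minute is 1800 frames and the rest 1798 each; 3005 frames reaches minute 1, so 0 × 18 + 1 × 2 = 2 labels have been skipped so far.
Adding those back, label number 3005 + 2 = 3007 at 30 labels/s is 100 s + 7 f = 0 h 1 min 40 s frame 7, i.e. 00:01:40;07.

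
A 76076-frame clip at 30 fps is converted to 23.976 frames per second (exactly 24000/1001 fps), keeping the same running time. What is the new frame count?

Target frames = source frames × (target rate / source rate) = 76076 × (24000/1001)/(30) = 76076 × 800/1001 = 60800.

60800 frames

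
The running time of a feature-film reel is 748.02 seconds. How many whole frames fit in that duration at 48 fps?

Frames = 748.02 × 48 = 897624/25 ≈ 35904.9600.
Complete frames: 35904.

35904 frames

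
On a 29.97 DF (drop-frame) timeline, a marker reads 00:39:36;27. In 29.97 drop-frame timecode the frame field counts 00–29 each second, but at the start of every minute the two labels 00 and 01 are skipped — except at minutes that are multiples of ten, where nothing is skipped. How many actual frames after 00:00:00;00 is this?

Complete 10-minute blocks: 3, each 17982 frames → 53946.
Remaining 9 whole minutes in the current block: 1800 + 8 × 1798 = 16184 frames.
Within the current minute: 36 × 30 + 27 − 2 = 1105 (labels ;00/;01 skipped at this minute). Total = 53946 + 16184 + 1105 = 71235.

71235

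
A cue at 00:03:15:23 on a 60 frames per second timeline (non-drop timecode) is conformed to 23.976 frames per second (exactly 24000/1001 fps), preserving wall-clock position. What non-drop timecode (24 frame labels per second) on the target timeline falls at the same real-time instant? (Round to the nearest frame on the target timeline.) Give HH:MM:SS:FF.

00:03:15:05

Source frame index: (0×3600 + 3×60 + 15) × 60 + 23 = 11723.
Real time: 11723 / (60) = 11723/60 s.
Target frame: (11723/60) × (24000/1001) = 4689200/1001 ≈ 4684.515 → 4685.
At 24 labels/s: frame 4685 → 00:03:15:05.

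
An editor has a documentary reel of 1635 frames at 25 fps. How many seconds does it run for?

65.4 seconds

Running time = 1635 / (25) = 65.4 s.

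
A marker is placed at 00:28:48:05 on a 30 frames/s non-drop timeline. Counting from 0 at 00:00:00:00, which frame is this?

Total seconds to the label: (0 × 3600 + 28 × 60 + 48) = 1728.
Frame index = 1728 × 30 + 5 = 51845.

frame 51845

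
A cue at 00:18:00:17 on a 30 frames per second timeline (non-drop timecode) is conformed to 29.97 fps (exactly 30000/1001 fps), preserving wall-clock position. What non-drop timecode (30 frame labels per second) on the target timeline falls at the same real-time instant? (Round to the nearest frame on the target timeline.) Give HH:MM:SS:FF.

Source frame index: (0×3600 + 18×60 + 0) × 30 + 17 = 32417.
Real time: 32417 / (30) = 32417/30 s.
Target frame: (32417/30) × (30000/1001) = 421000/13 ≈ 32384.615 → 32385.
At 30 labels/s: frame 32385 → 00:17:59:15.

00:17:59:15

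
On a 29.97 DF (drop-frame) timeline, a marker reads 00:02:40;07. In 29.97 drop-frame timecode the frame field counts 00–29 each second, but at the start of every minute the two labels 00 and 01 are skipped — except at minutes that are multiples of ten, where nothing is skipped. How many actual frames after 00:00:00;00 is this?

As if non-drop at 30 labels/s: (0 × 3600 + 2 × 60 + 40) × 30 + 7 = 4807.
Minute boundaries passed: 2; those not divisible by 10: 2 − 0 = 2; dropped labels = 2 × 2 = 4.
Actual frame index = 4807 − 4 = 4803.

4803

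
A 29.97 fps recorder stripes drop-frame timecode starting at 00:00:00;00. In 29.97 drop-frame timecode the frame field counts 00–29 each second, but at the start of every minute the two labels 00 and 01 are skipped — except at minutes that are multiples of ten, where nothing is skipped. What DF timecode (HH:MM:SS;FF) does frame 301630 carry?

Ten DF minutes hold 17982 frames, so frame 301630 lies in block 16 (frames 287712–305693) with 13918 frames into that block.
The block's first minute is 1800 frames and the rest 1798 each; 13918 frames reaches minute 7, so 16 × 18 + 7 × 2 = 302 labels have been skipped so far.
Adding those back, label number 301630 + 302 = 301932 at 30 labels/s is 10064 s + 12 f = 2 h 47 min 44 s frame 12, i.e. 02:47:44;12.

02:47:44;12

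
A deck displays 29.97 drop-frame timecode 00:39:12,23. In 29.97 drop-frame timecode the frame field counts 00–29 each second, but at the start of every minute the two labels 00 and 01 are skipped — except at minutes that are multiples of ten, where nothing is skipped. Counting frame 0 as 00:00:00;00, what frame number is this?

As if non-drop at 30 labels/s: (0 × 3600 + 39 × 60 + 12) × 30 + 23 = 70583.
Minute boundaries passed: 39; those not divisible by 10: 39 − 3 = 36; dropped labels = 2 × 36 = 72.
Actual frame index = 70583 − 72 = 70511.

70511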